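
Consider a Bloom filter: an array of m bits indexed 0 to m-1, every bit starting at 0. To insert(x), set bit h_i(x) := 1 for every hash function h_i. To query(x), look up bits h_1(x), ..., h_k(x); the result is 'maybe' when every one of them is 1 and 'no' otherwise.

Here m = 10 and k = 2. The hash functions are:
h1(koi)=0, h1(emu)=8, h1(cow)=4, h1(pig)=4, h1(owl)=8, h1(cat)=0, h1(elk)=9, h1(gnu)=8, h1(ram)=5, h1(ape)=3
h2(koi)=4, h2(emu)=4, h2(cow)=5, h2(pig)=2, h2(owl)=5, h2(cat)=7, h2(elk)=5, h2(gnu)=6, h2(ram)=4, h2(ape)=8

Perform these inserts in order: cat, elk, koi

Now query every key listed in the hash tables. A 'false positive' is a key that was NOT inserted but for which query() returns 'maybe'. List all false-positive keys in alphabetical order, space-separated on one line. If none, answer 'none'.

Start: bits=0000000000
After insert 'cat': sets bits 0 7 -> bits=1000000100
After insert 'elk': sets bits 5 9 -> bits=1000010101
After insert 'koi': sets bits 0 4 -> bits=1000110101
Not inserted: ape cow emu gnu owl pig ram — query each against bits=1000110101:
query ape: checks bit3=0, bit8=0 (has a 0) -> no => not a false positive
query cow: checks bit4=1, bit5=1 (all 1) -> maybe => FALSE POSITIVE
query emu: checks bit4=1, bit8=0 (has a 0) -> no => not a false positive
query gnu: checks bit6=0, bit8=0 (has a 0) -> no => not a false positive
query owl: checks bit5=1, bit8=0 (has a 0) -> no => not a false positive
query pig: checks bit2=0, bit4=1 (has a 0) -> no => not a false positive
query ram: checks bit4=1, bit5=1 (all 1) -> maybe => FALSE POSITIVE
False positives (alphabetical): cow ram

Answer: cow ram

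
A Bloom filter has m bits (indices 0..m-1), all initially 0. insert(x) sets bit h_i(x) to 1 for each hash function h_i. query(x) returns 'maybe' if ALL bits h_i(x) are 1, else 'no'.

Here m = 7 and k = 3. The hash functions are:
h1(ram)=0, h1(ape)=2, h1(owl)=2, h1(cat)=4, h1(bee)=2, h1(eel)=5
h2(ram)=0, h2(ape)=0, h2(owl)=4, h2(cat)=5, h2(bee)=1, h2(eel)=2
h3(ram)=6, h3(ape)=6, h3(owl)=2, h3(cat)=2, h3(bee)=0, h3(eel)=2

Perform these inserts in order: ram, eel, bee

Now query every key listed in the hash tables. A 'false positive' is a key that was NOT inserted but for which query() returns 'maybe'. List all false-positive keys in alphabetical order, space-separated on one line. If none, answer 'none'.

Start: bits=0000000
After insert 'ram': sets bits 0 6 -> bits=1000001
After insert 'eel': sets bits 2 5 -> bits=1010011
After insert 'bee': sets bits 0 1 2 -> bits=1110011
Not inserted: ape cat owl — query each against bits=1110011:
query ape: checks bit0=1, bit2=1, bit6=1 (all 1) -> maybe => FALSE POSITIVE
query cat: checks bit2=1, bit4=0, bit5=1 (has a 0) -> no => not a false positive
query owl: checks bit2=1, bit4=0 (has a 0) -> no => not a false positive
False positives (alphabetical): ape

Answer: ape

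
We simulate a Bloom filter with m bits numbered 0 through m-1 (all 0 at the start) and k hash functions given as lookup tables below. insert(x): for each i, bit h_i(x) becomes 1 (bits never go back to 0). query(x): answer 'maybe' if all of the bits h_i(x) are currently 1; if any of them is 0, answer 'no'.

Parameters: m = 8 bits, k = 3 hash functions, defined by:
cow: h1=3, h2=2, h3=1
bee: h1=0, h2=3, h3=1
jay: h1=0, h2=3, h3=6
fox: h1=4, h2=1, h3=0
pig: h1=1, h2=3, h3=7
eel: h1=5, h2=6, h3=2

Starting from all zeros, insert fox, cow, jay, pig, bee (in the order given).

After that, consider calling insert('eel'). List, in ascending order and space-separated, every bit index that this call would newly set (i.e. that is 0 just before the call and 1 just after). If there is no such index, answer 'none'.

Answer: 5

Derivation:
Start: bits=00000000
After insert 'fox': sets bits 0 1 4 -> bits=11001000
After insert 'cow': sets bits 1 2 3 -> bits=11111000
After insert 'jay': sets bits 0 3 6 -> bits=11111010
After insert 'pig': sets bits 1 3 7 -> bits=11111011
After insert 'bee': sets bits 0 1 3 -> bits=11111011
insert 'eel' would touch bits 2 5 6; currently bit2=1, bit5=0, bit6=1
Bits that are 0 among those (would change 0->1): 5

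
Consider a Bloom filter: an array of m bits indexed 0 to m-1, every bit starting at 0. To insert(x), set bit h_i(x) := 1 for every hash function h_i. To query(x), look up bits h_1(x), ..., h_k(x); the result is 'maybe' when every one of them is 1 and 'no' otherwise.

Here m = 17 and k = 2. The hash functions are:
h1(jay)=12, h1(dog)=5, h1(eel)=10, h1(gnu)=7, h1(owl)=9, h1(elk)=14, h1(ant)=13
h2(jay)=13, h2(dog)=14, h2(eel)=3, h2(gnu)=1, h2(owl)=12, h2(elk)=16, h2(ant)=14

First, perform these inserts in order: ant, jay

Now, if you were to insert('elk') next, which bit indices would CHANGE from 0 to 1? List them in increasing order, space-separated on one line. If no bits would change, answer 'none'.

Start: bits=00000000000000000
After insert 'ant': sets bits 13 14 -> bits=00000000000001100
After insert 'jay': sets bits 12 13 -> bits=00000000000011100
insert 'elk' would touch bits 14 16; currently bit14=1, bit16=0
Bits that are 0 among those (would change 0->1): 16

Answer: 16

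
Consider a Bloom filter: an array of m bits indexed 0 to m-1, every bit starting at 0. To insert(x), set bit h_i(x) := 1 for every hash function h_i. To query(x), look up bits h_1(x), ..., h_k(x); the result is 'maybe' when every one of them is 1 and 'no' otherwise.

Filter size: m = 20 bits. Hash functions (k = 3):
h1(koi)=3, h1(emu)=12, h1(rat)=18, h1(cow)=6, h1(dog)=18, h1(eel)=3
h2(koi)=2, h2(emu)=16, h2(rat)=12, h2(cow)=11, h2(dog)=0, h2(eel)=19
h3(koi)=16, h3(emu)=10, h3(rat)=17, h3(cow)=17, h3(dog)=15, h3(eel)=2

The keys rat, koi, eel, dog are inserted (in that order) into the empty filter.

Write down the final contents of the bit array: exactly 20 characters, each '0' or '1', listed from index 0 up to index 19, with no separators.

Start: bits=00000000000000000000
After insert 'rat': sets bits 12 17 18 -> bits=00000000000010000110
After insert 'koi': sets bits 2 3 16 -> bits=00110000000010001110
After insert 'eel': sets bits 2 3 19 -> bits=00110000000010001111
After insert 'dog': sets bits 0 15 18 -> bits=10110000000010011111

Answer: 10110000000010011111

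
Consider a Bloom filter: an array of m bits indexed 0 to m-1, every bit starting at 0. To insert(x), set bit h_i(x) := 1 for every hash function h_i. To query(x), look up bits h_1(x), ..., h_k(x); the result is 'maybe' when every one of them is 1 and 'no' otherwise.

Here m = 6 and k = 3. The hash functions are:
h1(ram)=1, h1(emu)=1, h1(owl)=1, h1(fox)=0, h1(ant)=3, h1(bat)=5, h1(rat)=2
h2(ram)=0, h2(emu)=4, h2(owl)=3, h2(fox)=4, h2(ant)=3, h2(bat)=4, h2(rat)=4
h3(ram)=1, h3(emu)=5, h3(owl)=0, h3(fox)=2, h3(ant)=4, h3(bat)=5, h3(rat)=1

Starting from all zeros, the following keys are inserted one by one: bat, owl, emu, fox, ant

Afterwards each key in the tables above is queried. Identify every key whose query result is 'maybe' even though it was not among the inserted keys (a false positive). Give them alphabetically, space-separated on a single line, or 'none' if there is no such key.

Start: bits=000000
After insert 'bat': sets bits 4 5 -> bits=000011
After insert 'owl': sets bits 0 1 3 -> bits=110111
After insert 'emu': sets bits 1 4 5 -> bits=110111
After insert 'fox': sets bits 0 2 4 -> bits=111111
After insert 'ant': sets bits 3 4 -> bits=111111
Not inserted: ram rat — query each against bits=111111:
query ram: checks bit0=1, bit1=1 (all 1) -> maybe => FALSE POSITIVE
query rat: checks bit1=1, bit2=1, bit4=1 (all 1) -> maybe => FALSE POSITIVE
False positives (alphabetical): ram rat

Answer: ram rat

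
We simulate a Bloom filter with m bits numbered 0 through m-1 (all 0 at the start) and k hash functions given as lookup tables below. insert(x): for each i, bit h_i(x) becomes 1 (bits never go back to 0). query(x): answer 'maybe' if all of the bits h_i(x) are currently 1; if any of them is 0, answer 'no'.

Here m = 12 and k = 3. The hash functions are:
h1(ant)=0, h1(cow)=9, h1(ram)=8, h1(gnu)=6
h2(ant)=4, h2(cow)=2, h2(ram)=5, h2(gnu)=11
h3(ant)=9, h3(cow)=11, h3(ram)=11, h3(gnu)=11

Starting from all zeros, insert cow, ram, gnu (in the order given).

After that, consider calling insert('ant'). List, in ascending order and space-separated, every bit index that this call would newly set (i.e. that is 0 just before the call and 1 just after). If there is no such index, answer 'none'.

Start: bits=000000000000
After insert 'cow': sets bits 2 9 11 -> bits=001000000101
After insert 'ram': sets bits 5 8 11 -> bits=001001001101
After insert 'gnu': sets bits 6 11 -> bits=001001101101
insert 'ant' would touch bits 0 4 9; currently bit0=0, bit4=0, bit9=1
Bits that are 0 among those (would change 0->1): 0 4

Answer: 0 4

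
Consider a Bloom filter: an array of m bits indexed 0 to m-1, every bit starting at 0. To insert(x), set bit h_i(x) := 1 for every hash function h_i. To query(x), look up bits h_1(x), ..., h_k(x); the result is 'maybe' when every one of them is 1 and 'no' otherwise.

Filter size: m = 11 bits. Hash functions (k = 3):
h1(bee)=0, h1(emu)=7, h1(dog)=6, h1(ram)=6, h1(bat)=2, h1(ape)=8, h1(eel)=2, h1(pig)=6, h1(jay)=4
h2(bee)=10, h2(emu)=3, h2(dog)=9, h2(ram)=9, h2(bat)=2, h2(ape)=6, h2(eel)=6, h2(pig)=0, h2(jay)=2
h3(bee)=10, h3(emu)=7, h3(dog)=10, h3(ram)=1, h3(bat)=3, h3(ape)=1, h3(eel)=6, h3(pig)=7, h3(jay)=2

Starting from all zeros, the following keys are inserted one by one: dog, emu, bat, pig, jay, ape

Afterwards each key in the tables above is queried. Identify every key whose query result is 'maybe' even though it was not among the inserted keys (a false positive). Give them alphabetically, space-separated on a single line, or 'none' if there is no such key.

Answer: bee eel ram

Derivation:
Start: bits=00000000000
After insert 'dog': sets bits 6 9 10 -> bits=00000010011
After insert 'emu': sets bits 3 7 -> bits=00010011011
After insert 'bat': sets bits 2 3 -> bits=00110011011
After insert 'pig': sets bits 0 6 7 -> bits=10110011011
After insert 'jay': sets bits 2 4 -> bits=10111011011
After insert 'ape': sets bits 1 6 8 -> bits=11111011111
Not inserted: bee eel ram — query each against bits=11111011111:
query bee: checks bit0=1, bit10=1 (all 1) -> maybe => FALSE POSITIVE
query eel: checks bit2=1, bit6=1 (all 1) -> maybe => FALSE POSITIVE
query ram: checks bit1=1, bit6=1, bit9=1 (all 1) -> maybe => FALSE POSITIVE
False positives (alphabetical): bee eel ram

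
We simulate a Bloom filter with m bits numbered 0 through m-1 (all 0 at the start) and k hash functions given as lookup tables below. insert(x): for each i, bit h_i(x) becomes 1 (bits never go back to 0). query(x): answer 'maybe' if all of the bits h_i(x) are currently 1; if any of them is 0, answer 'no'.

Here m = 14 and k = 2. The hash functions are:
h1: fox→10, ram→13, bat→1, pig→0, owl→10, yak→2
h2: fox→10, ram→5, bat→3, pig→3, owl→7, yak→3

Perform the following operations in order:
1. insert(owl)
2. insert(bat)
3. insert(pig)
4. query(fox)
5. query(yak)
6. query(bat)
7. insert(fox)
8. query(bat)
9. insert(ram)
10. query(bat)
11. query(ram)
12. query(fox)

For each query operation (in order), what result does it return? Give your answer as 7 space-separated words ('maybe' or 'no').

Start: bits=00000000000000
Op 1: insert owl -> sets bits 7 10 -> bits=00000001001000
Op 2: insert bat -> sets bits 1 3 -> bits=01010001001000
Op 3: insert pig -> sets bits 0 3 -> bits=11010001001000
Op 4: query fox -> checks bit10=1 (all 1) -> maybe
Op 5: query yak -> checks bit2=0, bit3=1 (has a 0) -> no
Op 6: query bat -> checks bit1=1, bit3=1 (all 1) -> maybe
Op 7: insert fox -> sets bits 10 -> bits=11010001001000
Op 8: query bat -> checks bit1=1, bit3=1 (all 1) -> maybe
Op 9: insert ram -> sets bits 5 13 -> bits=11010101001001
Op 10: query bat -> checks bit1=1, bit3=1 (all 1) -> maybe
Op 11: query ram -> checks bit5=1, bit13=1 (all 1) -> maybe
Op 12: query fox -> checks bit10=1 (all 1) -> maybe
Query results in order: maybe no maybe maybe maybe maybe maybe

Answer: maybe no maybe maybe maybe maybe maybe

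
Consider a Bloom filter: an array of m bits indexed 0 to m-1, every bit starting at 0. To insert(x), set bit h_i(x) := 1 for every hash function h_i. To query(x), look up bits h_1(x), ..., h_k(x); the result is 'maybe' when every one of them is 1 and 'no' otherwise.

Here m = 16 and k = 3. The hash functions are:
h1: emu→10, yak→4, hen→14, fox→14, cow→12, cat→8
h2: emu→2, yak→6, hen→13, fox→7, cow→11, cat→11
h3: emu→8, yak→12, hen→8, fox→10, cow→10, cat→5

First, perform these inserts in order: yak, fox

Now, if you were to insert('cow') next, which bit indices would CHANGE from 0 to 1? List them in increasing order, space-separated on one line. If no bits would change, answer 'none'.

Start: bits=0000000000000000
After insert 'yak': sets bits 4 6 12 -> bits=0000101000001000
After insert 'fox': sets bits 7 10 14 -> bits=0000101100101010
insert 'cow' would touch bits 10 11 12; currently bit10=1, bit11=0, bit12=1
Bits that are 0 among those (would change 0->1): 11

Answer: 11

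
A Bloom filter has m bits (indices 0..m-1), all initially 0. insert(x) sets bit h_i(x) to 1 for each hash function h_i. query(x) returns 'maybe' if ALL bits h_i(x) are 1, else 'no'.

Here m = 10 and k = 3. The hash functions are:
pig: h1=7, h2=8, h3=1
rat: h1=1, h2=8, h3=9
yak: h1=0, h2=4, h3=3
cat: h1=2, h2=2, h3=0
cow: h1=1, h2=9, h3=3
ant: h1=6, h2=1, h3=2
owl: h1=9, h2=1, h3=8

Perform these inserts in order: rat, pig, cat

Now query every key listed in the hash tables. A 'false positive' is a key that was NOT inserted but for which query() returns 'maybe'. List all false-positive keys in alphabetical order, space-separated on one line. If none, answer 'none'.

Answer: owl

Derivation:
Start: bits=0000000000
After insert 'rat': sets bits 1 8 9 -> bits=0100000011
After insert 'pig': sets bits 1 7 8 -> bits=0100000111
After insert 'cat': sets bits 0 2 -> bits=1110000111
Not inserted: ant cow owl yak — query each against bits=1110000111:
query ant: checks bit1=1, bit2=1, bit6=0 (has a 0) -> no => not a false positive
query cow: checks bit1=1, bit3=0, bit9=1 (has a 0) -> no => not a false positive
query owl: checks bit1=1, bit8=1, bit9=1 (all 1) -> maybe => FALSE POSITIVE
query yak: checks bit0=1, bit3=0, bit4=0 (has a 0) -> no => not a false positive
False positives (alphabetical): owl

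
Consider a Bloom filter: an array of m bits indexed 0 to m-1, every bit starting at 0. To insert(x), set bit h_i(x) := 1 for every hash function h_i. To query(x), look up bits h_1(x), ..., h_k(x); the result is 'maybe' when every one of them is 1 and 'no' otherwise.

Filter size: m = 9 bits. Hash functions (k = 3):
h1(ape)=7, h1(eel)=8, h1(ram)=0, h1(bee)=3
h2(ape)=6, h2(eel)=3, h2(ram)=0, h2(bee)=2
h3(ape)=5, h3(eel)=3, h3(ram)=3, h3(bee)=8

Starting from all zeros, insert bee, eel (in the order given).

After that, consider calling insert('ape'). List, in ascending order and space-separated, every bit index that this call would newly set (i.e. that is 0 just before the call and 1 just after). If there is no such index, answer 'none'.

Answer: 5 6 7

Derivation:
Start: bits=000000000
After insert 'bee': sets bits 2 3 8 -> bits=001100001
After insert 'eel': sets bits 3 8 -> bits=001100001
insert 'ape' would touch bits 5 6 7; currently bit5=0, bit6=0, bit7=0
Bits that are 0 among those (would change 0->1): 5 6 7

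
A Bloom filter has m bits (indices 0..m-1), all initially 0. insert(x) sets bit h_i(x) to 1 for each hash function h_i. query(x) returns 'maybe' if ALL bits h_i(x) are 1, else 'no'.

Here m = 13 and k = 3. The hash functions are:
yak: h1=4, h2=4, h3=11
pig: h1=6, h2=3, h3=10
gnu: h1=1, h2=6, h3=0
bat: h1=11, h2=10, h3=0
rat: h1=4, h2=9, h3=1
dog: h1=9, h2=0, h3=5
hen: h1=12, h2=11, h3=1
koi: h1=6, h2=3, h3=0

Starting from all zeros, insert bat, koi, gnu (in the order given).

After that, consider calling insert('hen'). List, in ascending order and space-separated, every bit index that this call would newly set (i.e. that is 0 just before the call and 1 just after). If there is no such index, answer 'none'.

Answer: 12

Derivation:
Start: bits=0000000000000
After insert 'bat': sets bits 0 10 11 -> bits=1000000000110
After insert 'koi': sets bits 0 3 6 -> bits=1001001000110
After insert 'gnu': sets bits 0 1 6 -> bits=1101001000110
insert 'hen' would touch bits 1 11 12; currently bit1=1, bit11=1, bit12=0
Bits that are 0 among those (would change 0->1): 12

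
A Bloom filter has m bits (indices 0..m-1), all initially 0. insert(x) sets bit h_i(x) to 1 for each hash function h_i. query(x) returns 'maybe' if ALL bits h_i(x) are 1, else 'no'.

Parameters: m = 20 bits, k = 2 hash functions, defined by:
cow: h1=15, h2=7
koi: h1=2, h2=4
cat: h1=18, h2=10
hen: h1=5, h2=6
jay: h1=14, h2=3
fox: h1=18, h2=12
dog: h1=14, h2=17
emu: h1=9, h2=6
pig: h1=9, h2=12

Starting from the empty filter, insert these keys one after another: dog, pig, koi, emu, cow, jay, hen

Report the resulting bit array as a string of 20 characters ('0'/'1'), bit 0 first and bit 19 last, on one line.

Start: bits=00000000000000000000
After insert 'dog': sets bits 14 17 -> bits=00000000000000100100
After insert 'pig': sets bits 9 12 -> bits=00000000010010100100
After insert 'koi': sets bits 2 4 -> bits=00101000010010100100
After insert 'emu': sets bits 6 9 -> bits=00101010010010100100
After insert 'cow': sets bits 7 15 -> bits=00101011010010110100
After insert 'jay': sets bits 3 14 -> bits=00111011010010110100
After insert 'hen': sets bits 5 6 -> bits=00111111010010110100

Answer: 00111111010010110100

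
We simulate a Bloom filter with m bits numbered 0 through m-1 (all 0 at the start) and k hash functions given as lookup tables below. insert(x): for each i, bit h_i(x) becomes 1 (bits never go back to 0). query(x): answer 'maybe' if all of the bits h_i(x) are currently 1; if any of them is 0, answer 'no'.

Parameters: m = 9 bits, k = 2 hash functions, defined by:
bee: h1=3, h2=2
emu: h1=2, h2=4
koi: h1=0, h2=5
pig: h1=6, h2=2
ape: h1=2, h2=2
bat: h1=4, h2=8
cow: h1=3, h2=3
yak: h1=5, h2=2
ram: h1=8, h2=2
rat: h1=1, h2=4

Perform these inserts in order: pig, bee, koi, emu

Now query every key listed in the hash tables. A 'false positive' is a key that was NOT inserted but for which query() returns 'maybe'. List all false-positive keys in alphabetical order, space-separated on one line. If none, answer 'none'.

Start: bits=000000000
After insert 'pig': sets bits 2 6 -> bits=001000100
After insert 'bee': sets bits 2 3 -> bits=001100100
After insert 'koi': sets bits 0 5 -> bits=101101100
After insert 'emu': sets bits 2 4 -> bits=101111100
Not inserted: ape bat cow ram rat yak — query each against bits=101111100:
query ape: checks bit2=1 (all 1) -> maybe => FALSE POSITIVE
query bat: checks bit4=1, bit8=0 (has a 0) -> no => not a false positive
query cow: checks bit3=1 (all 1) -> maybe => FALSE POSITIVE
query ram: checks bit2=1, bit8=0 (has a 0) -> no => not a false positive
query rat: checks bit1=0, bit4=1 (has a 0) -> no => not a false positive
query yak: checks bit2=1, bit5=1 (all 1) -> maybe => FALSE POSITIVE
False positives (alphabetical): ape cow yak

Answer: ape cow yak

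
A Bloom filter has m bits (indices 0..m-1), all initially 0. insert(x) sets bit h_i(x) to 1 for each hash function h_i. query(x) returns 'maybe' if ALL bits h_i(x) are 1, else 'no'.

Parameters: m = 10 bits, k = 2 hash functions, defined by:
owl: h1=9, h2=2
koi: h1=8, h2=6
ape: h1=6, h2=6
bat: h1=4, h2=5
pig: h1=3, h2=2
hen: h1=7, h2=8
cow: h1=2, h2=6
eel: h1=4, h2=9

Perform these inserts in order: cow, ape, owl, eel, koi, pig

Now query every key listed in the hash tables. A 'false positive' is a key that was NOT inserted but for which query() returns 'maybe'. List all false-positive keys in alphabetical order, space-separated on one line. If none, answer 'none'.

Start: bits=0000000000
After insert 'cow': sets bits 2 6 -> bits=0010001000
After insert 'ape': sets bits 6 -> bits=0010001000
After insert 'owl': sets bits 2 9 -> bits=0010001001
After insert 'eel': sets bits 4 9 -> bits=0010101001
After insert 'koi': sets bits 6 8 -> bits=0010101011
After insert 'pig': sets bits 2 3 -> bits=0011101011
Not inserted: bat hen — query each against bits=0011101011:
query bat: checks bit4=1, bit5=0 (has a 0) -> no => not a false positive
query hen: checks bit7=0, bit8=1 (has a 0) -> no => not a false positive
False positives (alphabetical): none

Answer: none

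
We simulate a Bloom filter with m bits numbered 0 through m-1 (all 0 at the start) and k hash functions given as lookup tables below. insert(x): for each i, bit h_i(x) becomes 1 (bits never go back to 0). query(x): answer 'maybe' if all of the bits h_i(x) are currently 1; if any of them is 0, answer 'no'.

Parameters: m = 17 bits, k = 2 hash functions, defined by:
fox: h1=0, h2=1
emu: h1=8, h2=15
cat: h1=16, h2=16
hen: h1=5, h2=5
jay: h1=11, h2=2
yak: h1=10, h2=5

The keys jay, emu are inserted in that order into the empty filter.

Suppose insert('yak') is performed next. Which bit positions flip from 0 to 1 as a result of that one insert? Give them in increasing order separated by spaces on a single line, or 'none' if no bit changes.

Start: bits=00000000000000000
After insert 'jay': sets bits 2 11 -> bits=00100000000100000
After insert 'emu': sets bits 8 15 -> bits=00100000100100010
insert 'yak' would touch bits 5 10; currently bit5=0, bit10=0
Bits that are 0 among those (would change 0->1): 5 10

Answer: 5 10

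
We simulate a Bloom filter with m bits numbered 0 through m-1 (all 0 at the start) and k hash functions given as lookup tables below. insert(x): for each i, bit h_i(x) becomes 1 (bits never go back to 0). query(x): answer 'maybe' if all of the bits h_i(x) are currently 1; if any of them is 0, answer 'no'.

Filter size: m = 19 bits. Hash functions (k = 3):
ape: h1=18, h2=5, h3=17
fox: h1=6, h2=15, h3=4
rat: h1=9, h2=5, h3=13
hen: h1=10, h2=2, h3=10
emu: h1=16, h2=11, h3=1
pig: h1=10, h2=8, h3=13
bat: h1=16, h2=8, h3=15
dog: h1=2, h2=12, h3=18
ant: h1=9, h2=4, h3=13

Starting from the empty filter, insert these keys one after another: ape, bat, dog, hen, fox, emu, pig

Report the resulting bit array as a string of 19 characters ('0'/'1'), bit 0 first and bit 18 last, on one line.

Start: bits=0000000000000000000
After insert 'ape': sets bits 5 17 18 -> bits=0000010000000000011
After insert 'bat': sets bits 8 15 16 -> bits=0000010010000001111
After insert 'dog': sets bits 2 12 18 -> bits=0010010010001001111
After insert 'hen': sets bits 2 10 -> bits=0010010010101001111
After insert 'fox': sets bits 4 6 15 -> bits=0010111010101001111
After insert 'emu': sets bits 1 11 16 -> bits=0110111010111001111
After insert 'pig': sets bits 8 10 13 -> bits=0110111010111101111

Answer: 0110111010111101111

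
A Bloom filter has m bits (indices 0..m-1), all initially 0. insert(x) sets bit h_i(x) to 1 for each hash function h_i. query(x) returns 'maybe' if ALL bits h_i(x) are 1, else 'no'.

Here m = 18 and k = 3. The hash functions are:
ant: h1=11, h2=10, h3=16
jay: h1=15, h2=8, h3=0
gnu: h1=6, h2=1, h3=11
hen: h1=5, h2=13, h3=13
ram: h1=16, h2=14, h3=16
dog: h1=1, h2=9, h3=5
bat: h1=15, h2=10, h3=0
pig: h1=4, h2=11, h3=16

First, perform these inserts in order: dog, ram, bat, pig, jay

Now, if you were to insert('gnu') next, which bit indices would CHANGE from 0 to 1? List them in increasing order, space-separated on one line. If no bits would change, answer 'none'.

Start: bits=000000000000000000
After insert 'dog': sets bits 1 5 9 -> bits=010001000100000000
After insert 'ram': sets bits 14 16 -> bits=010001000100001010
After insert 'bat': sets bits 0 10 15 -> bits=110001000110001110
After insert 'pig': sets bits 4 11 16 -> bits=110011000111001110
After insert 'jay': sets bits 0 8 15 -> bits=110011001111001110
insert 'gnu' would touch bits 1 6 11; currently bit1=1, bit6=0, bit11=1
Bits that are 0 among those (would change 0->1): 6

Answer: 6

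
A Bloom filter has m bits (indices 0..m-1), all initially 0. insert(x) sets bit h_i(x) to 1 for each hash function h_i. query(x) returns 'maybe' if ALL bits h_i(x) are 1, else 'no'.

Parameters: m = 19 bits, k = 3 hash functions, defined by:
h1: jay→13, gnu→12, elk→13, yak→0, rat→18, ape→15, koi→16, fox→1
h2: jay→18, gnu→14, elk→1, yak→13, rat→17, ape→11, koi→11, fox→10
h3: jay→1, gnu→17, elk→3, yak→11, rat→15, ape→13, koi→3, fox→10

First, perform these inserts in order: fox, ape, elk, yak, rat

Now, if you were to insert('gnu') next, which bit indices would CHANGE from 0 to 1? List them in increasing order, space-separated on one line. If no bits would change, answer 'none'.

Start: bits=0000000000000000000
After insert 'fox': sets bits 1 10 -> bits=0100000000100000000
After insert 'ape': sets bits 11 13 15 -> bits=0100000000110101000
After insert 'elk': sets bits 1 3 13 -> bits=0101000000110101000
After insert 'yak': sets bits 0 11 13 -> bits=1101000000110101000
After insert 'rat': sets bits 15 17 18 -> bits=1101000000110101011
insert 'gnu' would touch bits 12 14 17; currently bit12=0, bit14=0, bit17=1
Bits that are 0 among those (would change 0->1): 12 14

Answer: 12 14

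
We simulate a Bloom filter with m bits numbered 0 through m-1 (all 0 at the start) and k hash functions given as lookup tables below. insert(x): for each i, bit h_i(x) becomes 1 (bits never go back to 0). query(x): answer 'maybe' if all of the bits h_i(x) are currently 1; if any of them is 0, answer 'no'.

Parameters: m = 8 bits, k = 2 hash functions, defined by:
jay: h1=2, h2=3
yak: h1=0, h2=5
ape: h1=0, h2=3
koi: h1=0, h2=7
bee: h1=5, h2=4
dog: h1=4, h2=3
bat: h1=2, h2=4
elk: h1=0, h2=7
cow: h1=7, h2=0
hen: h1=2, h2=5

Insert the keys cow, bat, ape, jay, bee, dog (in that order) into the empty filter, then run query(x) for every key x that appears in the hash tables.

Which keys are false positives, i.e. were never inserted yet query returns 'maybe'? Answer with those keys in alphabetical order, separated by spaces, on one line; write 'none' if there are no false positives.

Answer: elk hen koi yak

Derivation:
Start: bits=00000000
After insert 'cow': sets bits 0 7 -> bits=10000001
After insert 'bat': sets bits 2 4 -> bits=10101001
After insert 'ape': sets bits 0 3 -> bits=10111001
After insert 'jay': sets bits 2 3 -> bits=10111001
After insert 'bee': sets bits 4 5 -> bits=10111101
After insert 'dog': sets bits 3 4 -> bits=10111101
Not inserted: elk hen koi yak — query each against bits=10111101:
query elk: checks bit0=1, bit7=1 (all 1) -> maybe => FALSE POSITIVE
query hen: checks bit2=1, bit5=1 (all 1) -> maybe => FALSE POSITIVE
query koi: checks bit0=1, bit7=1 (all 1) -> maybe => FALSE POSITIVE
query yak: checks bit0=1, bit5=1 (all 1) -> maybe => FALSE POSITIVE
False positives (alphabetical): elk hen koi yak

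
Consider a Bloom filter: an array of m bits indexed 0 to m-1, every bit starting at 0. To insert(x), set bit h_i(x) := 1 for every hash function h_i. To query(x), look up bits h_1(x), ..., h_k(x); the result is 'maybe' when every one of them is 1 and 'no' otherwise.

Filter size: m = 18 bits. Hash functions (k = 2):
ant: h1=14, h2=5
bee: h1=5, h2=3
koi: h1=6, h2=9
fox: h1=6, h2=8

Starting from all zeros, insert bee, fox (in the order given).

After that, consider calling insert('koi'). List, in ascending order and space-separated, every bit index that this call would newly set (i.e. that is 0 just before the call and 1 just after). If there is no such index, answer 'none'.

Start: bits=000000000000000000
After insert 'bee': sets bits 3 5 -> bits=000101000000000000
After insert 'fox': sets bits 6 8 -> bits=000101101000000000
insert 'koi' would touch bits 6 9; currently bit6=1, bit9=0
Bits that are 0 among those (would change 0->1): 9

Answer: 9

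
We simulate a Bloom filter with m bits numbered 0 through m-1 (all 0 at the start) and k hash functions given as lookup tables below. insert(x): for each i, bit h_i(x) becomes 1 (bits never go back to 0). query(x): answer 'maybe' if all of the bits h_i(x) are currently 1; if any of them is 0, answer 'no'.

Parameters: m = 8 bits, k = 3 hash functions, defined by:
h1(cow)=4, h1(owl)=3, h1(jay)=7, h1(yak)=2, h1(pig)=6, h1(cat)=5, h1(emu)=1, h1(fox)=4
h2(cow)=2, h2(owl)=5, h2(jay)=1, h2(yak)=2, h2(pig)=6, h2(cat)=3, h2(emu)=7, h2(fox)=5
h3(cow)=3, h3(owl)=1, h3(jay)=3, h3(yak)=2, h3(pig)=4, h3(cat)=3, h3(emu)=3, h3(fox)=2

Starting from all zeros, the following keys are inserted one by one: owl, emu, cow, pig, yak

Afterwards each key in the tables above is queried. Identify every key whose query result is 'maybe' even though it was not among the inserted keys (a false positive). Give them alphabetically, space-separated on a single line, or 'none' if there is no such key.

Start: bits=00000000
After insert 'owl': sets bits 1 3 5 -> bits=01010100
After insert 'emu': sets bits 1 3 7 -> bits=01010101
After insert 'cow': sets bits 2 3 4 -> bits=01111101
After insert 'pig': sets bits 4 6 -> bits=01111111
After insert 'yak': sets bits 2 -> bits=01111111
Not inserted: cat fox jay — query each against bits=01111111:
query cat: checks bit3=1, bit5=1 (all 1) -> maybe => FALSE POSITIVE
query fox: checks bit2=1, bit4=1, bit5=1 (all 1) -> maybe => FALSE POSITIVE
query jay: checks bit1=1, bit3=1, bit7=1 (all 1) -> maybe => FALSE POSITIVE
False positives (alphabetical): cat fox jay

Answer: cat fox jay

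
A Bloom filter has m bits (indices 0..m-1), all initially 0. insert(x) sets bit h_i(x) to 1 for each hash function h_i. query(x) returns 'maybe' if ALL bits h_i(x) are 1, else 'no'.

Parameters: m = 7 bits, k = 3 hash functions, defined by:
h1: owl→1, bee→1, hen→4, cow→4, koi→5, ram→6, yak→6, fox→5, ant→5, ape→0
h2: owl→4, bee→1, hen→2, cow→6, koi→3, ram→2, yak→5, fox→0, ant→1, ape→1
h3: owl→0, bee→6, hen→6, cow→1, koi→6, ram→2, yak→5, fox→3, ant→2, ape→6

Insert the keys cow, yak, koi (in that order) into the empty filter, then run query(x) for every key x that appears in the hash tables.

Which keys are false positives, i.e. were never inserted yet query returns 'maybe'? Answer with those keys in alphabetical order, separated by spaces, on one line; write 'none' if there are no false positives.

Start: bits=0000000
After insert 'cow': sets bits 1 4 6 -> bits=0100101
After insert 'yak': sets bits 5 6 -> bits=0100111
After insert 'koi': sets bits 3 5 6 -> bits=0101111
Not inserted: ant ape bee fox hen owl ram — query each against bits=0101111:
query ant: checks bit1=1, bit2=0, bit5=1 (has a 0) -> no => not a false positive
query ape: checks bit0=0, bit1=1, bit6=1 (has a 0) -> no => not a false positive
query bee: checks bit1=1, bit6=1 (all 1) -> maybe => FALSE POSITIVE
query fox: checks bit0=0, bit3=1, bit5=1 (has a 0) -> no => not a false positive
query hen: checks bit2=0, bit4=1, bit6=1 (has a 0) -> no => not a false positive
query owl: checks bit0=0, bit1=1, bit4=1 (has a 0) -> no => not a false positive
query ram: checks bit2=0, bit6=1 (has a 0) -> no => not a false positive
False positives (alphabetical): bee

Answer: bee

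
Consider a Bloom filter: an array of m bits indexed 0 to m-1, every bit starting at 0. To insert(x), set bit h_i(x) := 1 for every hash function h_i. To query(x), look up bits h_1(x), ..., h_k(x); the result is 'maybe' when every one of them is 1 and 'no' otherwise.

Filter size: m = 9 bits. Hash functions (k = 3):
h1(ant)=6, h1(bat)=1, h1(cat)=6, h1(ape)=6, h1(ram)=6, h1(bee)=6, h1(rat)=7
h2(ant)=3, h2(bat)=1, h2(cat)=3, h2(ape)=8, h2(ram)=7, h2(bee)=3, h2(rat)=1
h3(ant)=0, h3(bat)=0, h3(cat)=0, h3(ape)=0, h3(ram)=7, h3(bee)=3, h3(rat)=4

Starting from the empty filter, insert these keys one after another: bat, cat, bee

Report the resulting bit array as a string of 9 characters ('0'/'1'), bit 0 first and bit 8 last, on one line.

Start: bits=000000000
After insert 'bat': sets bits 0 1 -> bits=110000000
After insert 'cat': sets bits 0 3 6 -> bits=110100100
After insert 'bee': sets bits 3 6 -> bits=110100100

Answer: 110100100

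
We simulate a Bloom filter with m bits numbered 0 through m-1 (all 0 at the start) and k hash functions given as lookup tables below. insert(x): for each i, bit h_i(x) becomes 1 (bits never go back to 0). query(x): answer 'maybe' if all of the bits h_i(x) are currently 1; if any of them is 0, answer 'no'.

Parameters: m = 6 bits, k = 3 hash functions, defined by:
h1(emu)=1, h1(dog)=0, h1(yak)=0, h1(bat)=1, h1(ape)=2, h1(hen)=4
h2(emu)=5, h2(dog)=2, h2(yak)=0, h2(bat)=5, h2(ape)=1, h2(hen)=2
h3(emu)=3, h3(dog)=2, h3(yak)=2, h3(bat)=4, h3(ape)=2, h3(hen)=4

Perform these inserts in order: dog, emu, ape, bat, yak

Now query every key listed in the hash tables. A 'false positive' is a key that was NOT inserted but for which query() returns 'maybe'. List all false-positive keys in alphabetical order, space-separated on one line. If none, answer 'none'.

Answer: hen

Derivation:
Start: bits=000000
After insert 'dog': sets bits 0 2 -> bits=101000
After insert 'emu': sets bits 1 3 5 -> bits=111101
After insert 'ape': sets bits 1 2 -> bits=111101
After insert 'bat': sets bits 1 4 5 -> bits=111111
After insert 'yak': sets bits 0 2 -> bits=111111
Not inserted: hen — query each against bits=111111:
query hen: checks bit2=1, bit4=1 (all 1) -> maybe => FALSE POSITIVE
False positives (alphabetical): hen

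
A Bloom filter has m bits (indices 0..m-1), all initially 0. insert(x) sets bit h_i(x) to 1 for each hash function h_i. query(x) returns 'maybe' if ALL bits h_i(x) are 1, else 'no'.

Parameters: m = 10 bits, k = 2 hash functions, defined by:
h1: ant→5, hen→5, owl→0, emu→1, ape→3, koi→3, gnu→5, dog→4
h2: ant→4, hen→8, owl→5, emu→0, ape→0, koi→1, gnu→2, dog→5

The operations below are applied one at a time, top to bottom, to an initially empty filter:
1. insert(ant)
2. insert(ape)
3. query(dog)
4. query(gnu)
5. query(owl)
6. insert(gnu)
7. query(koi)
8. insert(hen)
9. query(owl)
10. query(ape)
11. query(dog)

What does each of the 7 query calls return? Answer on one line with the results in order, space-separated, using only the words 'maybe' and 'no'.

Start: bits=0000000000
Op 1: insert ant -> sets bits 4 5 -> bits=0000110000
Op 2: insert ape -> sets bits 0 3 -> bits=1001110000
Op 3: query dog -> checks bit4=1, bit5=1 (all 1) -> maybe
Op 4: query gnu -> checks bit2=0, bit5=1 (has a 0) -> no
Op 5: query owl -> checks bit0=1, bit5=1 (all 1) -> maybe
Op 6: insert gnu -> sets bits 2 5 -> bits=1011110000
Op 7: query koi -> checks bit1=0, bit3=1 (has a 0) -> no
Op 8: insert hen -> sets bits 5 8 -> bits=1011110010
Op 9: query owl -> checks bit0=1, bit5=1 (all 1) -> maybe
Op 10: query ape -> checks bit0=1, bit3=1 (all 1) -> maybe
Op 11: query dog -> checks bit4=1, bit5=1 (all 1) -> maybe
Query results in order: maybe no maybe no maybe maybe maybe

Answer: maybe no maybe no maybe maybe maybe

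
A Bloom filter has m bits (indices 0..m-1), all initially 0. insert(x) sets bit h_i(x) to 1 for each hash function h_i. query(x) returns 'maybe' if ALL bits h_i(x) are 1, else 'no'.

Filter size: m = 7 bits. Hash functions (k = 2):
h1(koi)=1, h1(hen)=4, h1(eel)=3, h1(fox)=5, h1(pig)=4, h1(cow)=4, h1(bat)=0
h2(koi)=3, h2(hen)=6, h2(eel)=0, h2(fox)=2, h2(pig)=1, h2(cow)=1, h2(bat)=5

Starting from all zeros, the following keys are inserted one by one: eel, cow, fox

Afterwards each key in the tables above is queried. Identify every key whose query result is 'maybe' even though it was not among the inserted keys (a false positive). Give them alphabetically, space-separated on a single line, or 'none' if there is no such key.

Start: bits=0000000
After insert 'eel': sets bits 0 3 -> bits=1001000
After insert 'cow': sets bits 1 4 -> bits=1101100
After insert 'fox': sets bits 2 5 -> bits=1111110
Not inserted: bat hen koi pig — query each against bits=1111110:
query bat: checks bit0=1, bit5=1 (all 1) -> maybe => FALSE POSITIVE
query hen: checks bit4=1, bit6=0 (has a 0) -> no => not a false positive
query koi: checks bit1=1, bit3=1 (all 1) -> maybe => FALSE POSITIVE
query pig: checks bit1=1, bit4=1 (all 1) -> maybe => FALSE POSITIVE
False positives (alphabetical): bat koi pig

Answer: bat koi pig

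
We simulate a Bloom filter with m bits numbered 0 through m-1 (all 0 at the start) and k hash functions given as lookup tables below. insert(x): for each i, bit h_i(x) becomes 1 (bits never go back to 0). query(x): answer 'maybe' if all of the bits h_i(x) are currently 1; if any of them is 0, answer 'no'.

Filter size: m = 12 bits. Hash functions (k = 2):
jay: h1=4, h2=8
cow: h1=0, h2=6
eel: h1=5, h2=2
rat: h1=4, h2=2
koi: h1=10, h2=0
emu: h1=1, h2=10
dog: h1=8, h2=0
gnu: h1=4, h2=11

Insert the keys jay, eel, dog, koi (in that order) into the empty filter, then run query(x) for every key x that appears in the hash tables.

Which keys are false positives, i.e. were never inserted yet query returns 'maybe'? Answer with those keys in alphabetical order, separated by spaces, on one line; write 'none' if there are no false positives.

Start: bits=000000000000
After insert 'jay': sets bits 4 8 -> bits=000010001000
After insert 'eel': sets bits 2 5 -> bits=001011001000
After insert 'dog': sets bits 0 8 -> bits=101011001000
After insert 'koi': sets bits 0 10 -> bits=101011001010
Not inserted: cow emu gnu rat — query each against bits=101011001010:
query cow: checks bit0=1, bit6=0 (has a 0) -> no => not a false positive
query emu: checks bit1=0, bit10=1 (has a 0) -> no => not a false positive
query gnu: checks bit4=1, bit11=0 (has a 0) -> no => not a false positive
query rat: checks bit2=1, bit4=1 (all 1) -> maybe => FALSE POSITIVE
False positives (alphabetical): rat

Answer: rat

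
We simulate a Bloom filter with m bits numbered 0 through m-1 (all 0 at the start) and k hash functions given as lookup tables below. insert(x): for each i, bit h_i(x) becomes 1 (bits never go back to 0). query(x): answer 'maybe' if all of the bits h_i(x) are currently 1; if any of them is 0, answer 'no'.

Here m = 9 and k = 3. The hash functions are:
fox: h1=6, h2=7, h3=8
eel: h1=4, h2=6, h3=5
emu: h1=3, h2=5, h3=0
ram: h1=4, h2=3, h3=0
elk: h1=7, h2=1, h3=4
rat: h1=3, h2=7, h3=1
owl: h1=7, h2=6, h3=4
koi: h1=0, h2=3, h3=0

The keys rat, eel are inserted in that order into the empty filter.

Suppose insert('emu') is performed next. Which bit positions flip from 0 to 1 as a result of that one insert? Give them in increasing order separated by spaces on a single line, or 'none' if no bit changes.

Answer: 0

Derivation:
Start: bits=000000000
After insert 'rat': sets bits 1 3 7 -> bits=010100010
After insert 'eel': sets bits 4 5 6 -> bits=010111110
insert 'emu' would touch bits 0 3 5; currently bit0=0, bit3=1, bit5=1
Bits that are 0 among those (would change 0->1): 0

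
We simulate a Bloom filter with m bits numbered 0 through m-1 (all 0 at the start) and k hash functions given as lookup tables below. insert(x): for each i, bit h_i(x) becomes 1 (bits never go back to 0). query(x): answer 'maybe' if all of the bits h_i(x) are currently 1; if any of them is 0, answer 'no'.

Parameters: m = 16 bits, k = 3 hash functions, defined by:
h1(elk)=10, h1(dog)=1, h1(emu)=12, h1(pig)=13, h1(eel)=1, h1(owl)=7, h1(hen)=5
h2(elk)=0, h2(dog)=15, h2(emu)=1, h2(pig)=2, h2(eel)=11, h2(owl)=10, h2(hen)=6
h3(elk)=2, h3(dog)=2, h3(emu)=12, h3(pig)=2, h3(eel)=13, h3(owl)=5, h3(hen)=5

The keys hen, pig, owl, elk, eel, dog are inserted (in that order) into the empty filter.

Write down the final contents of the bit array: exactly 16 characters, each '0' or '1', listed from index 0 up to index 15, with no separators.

Start: bits=0000000000000000
After insert 'hen': sets bits 5 6 -> bits=0000011000000000
After insert 'pig': sets bits 2 13 -> bits=0010011000000100
After insert 'owl': sets bits 5 7 10 -> bits=0010011100100100
After insert 'elk': sets bits 0 2 10 -> bits=1010011100100100
After insert 'eel': sets bits 1 11 13 -> bits=1110011100110100
After insert 'dog': sets bits 1 2 15 -> bits=1110011100110101

Answer: 1110011100110101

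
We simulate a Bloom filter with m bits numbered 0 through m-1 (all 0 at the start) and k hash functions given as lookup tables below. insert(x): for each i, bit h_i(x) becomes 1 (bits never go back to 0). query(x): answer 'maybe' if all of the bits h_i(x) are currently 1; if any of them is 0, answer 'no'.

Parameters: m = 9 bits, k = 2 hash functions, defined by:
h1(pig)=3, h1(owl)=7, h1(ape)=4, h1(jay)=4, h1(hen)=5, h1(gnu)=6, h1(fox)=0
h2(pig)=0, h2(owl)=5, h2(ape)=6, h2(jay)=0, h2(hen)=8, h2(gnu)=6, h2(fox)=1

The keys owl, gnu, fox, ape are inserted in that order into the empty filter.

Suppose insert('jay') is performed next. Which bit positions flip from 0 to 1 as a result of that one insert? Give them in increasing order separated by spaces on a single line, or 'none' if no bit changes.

Start: bits=000000000
After insert 'owl': sets bits 5 7 -> bits=000001010
After insert 'gnu': sets bits 6 -> bits=000001110
After insert 'fox': sets bits 0 1 -> bits=110001110
After insert 'ape': sets bits 4 6 -> bits=110011110
insert 'jay' would touch bits 0 4; currently bit0=1, bit4=1
Bits that are 0 among those (would change 0->1): none

Answer: none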